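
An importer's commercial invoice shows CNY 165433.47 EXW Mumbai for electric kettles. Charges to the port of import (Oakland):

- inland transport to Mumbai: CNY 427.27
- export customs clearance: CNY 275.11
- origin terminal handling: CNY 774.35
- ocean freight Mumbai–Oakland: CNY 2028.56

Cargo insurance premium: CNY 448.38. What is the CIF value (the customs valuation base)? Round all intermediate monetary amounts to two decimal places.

CIF value: CNY 169387.14

CIF = EXW price + pre-shipment costs + freight + insurance
CIF = 165433.47 + 427.27 + 275.11 + 774.35 + 2028.56 + 448.38 = 169387.14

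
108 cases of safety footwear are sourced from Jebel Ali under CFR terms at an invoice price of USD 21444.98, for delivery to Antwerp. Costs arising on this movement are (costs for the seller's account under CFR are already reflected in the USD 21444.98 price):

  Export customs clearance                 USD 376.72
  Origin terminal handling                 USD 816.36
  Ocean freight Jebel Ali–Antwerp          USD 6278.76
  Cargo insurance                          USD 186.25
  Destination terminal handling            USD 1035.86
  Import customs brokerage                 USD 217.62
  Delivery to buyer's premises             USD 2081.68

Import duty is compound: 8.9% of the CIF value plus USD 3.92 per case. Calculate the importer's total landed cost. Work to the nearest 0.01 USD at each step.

Total landed cost: USD 27314.93

CFR: the seller pays costs through ocean freight to the destination port, but not insurance.
Already in the invoice (seller's account under CFR): export clearance, origin terminal, freight — exclude.
CIF value = CFR price + insurance = 21444.98 + 186.25 = 21631.23
Ad valorem component: 21631.23 × 8.9% = 1925.18
Specific component: 108 × 3.92 = 423.36
Import duty = 1925.18 + 423.36 = 2348.54
Buyer bears: insurance 186.25 + destination terminal 1035.86 + brokerage 217.62 + delivery 2081.68 + duty 2348.54 = 5869.95
Landed cost = invoice 21444.98 + 5869.95 = 27314.93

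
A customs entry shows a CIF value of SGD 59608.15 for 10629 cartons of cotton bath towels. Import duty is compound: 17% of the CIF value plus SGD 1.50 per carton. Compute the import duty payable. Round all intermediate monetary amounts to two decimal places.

Import duty: SGD 26076.89

Ad valorem component: 59608.15 × 17% = 10133.39
Specific component: 10629 × 1.50 = 15943.50
Import duty = 10133.39 + 15943.50 = 26076.89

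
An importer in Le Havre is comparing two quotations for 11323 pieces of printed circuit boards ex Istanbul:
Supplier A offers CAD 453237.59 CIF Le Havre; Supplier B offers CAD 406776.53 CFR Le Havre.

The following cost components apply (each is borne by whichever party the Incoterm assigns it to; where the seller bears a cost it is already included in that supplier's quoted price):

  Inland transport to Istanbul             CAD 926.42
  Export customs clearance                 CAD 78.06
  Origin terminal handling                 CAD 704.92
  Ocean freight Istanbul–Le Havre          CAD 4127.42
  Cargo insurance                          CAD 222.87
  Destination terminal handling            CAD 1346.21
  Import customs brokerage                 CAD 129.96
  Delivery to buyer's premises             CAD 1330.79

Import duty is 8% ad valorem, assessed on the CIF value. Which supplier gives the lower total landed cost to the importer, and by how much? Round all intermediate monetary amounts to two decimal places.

Supplier A (CIF):
The CIF price already equals the CIF value: 453237.59
Import duty = 453237.59 × 8% = 36259.01
Buyer bears (A): 1346.21 + 129.96 + 1330.79 = 2806.96
Landed cost (A) = invoice 453237.59 + 2806.96 + duty 36259.01 = 492303.56
Supplier B (CFR):
CIF value = CFR price + insurance = 406776.53 + 222.87 = 406999.40
Import duty = 406999.40 × 8% = 32559.95
Buyer bears (B): 222.87 + 1346.21 + 129.96 + 1330.79 = 3029.83
Landed cost (B) = invoice 406776.53 + 3029.83 + duty 32559.95 = 442366.31
Difference = |492303.56 − 442366.31| = 49937.25

Supplier B is cheaper by CAD 49937.25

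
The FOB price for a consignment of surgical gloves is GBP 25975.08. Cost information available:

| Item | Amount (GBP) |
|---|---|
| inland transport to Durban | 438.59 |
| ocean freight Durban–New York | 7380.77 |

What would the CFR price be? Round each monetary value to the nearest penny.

Not relevant to the conversion: inland to port — on the seller under both FOB and CFR; already in the FOB price and stays in the CFR price.
From FOB to CFR, the seller additionally bears: freight.
CFR price = 25975.08 + 7380.77 = 33355.85

CFR price: GBP 33355.85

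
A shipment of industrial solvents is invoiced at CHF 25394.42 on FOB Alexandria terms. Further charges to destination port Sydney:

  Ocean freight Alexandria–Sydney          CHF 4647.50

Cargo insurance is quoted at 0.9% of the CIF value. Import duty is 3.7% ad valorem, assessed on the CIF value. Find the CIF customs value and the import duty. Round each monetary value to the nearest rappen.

CIF value: CHF 30314.75; import duty: CHF 1121.65

Let C be the CIF value. C = FOB price + freight + 0.9% × C
C − 0.9% × C = 25394.42 + 4647.50
0.991 × C = 30041.92
C = 30041.92 / 0.991 = 30314.75
Insurance premium = 0.9% × 30314.75 = 272.83
Import duty = 30314.75 × 3.7% = 1121.65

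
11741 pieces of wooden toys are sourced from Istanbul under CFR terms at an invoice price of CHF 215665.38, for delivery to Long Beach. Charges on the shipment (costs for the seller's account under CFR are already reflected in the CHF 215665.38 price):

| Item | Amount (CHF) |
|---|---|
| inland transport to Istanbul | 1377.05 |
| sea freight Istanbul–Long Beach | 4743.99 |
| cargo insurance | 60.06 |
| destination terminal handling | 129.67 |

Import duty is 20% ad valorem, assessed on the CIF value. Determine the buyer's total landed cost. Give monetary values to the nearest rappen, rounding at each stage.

Total landed cost: CHF 259000.20

CFR: the seller pays costs through ocean freight to the destination port, but not insurance.
Already in the invoice (seller's account under CFR): inland to port, freight — exclude.
CIF value = CFR price + insurance = 215665.38 + 60.06 = 215725.44
Import duty = 215725.44 × 20% = 43145.09
Buyer bears: insurance 60.06 + destination terminal 129.67 + duty 43145.09 = 43334.82
Landed cost = invoice 215665.38 + 43334.82 = 259000.20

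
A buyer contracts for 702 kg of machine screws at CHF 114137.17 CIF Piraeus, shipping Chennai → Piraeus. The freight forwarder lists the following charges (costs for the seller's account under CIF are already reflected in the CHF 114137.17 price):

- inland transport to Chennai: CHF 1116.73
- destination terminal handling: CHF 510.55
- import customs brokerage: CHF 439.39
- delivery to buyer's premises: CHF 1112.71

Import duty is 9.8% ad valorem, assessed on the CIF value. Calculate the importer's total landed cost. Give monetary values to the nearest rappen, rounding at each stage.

CIF: the seller pays costs through ocean freight and marine insurance to the destination port.
Already in the invoice (seller's account under CIF): inland to port — exclude.
The CIF price already equals the CIF value: 114137.17
Import duty = 114137.17 × 9.8% = 11185.44
Buyer bears: destination terminal 510.55 + brokerage 439.39 + delivery 1112.71 + duty 11185.44 = 13248.09
Landed cost = invoice 114137.17 + 13248.09 = 127385.26

Total landed cost: CHF 127385.26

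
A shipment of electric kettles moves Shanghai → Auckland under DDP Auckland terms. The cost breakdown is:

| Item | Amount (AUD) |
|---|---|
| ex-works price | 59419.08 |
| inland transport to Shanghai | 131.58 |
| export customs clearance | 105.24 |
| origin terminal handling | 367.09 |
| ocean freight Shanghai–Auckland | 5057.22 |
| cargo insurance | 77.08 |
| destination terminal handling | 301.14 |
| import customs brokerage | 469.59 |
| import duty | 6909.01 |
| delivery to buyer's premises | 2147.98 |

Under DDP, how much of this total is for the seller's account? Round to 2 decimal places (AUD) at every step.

DDP: the seller bears all costs including import duty.
Seller's account: goods 59419.08 + inland to port 131.58 + export clearance 105.24 + origin terminal 367.09 + freight 5057.22 + insurance 77.08 + destination terminal 301.14 + brokerage 469.59 + duty 6909.01 + delivery 2147.98 = 74985.01
Buyer's account: 0.00

Seller's account: AUD 74985.01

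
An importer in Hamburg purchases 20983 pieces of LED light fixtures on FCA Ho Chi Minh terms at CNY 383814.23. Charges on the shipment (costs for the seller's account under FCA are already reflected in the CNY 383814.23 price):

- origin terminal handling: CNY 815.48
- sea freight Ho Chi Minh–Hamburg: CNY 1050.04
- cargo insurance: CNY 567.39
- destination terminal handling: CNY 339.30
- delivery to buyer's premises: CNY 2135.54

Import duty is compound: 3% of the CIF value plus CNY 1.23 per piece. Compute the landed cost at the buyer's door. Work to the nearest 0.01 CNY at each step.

Total landed cost: CNY 426118.48

FCA: the seller delivers export-cleared goods to the carrier; the buyer bears costs from that point.
CIF value = FCA price + origin terminal + freight + insurance = 383814.23 + 815.48 + 1050.04 + 567.39 = 386247.14
Ad valorem component: 386247.14 × 3% = 11587.41
Specific component: 20983 × 1.23 = 25809.09
Import duty = 11587.41 + 25809.09 = 37396.50
Buyer bears: origin terminal 815.48 + freight 1050.04 + insurance 567.39 + destination terminal 339.30 + delivery 2135.54 + duty 37396.50 = 42304.25
Landed cost = invoice 383814.23 + 42304.25 = 426118.48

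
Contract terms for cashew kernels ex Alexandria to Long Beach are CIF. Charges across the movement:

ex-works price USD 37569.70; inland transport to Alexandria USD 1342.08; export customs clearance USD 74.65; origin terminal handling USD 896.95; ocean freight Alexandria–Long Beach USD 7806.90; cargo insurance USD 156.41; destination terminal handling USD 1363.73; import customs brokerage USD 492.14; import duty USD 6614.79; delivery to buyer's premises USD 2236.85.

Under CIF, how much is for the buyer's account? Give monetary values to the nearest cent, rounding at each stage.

CIF: the seller pays costs through ocean freight and marine insurance to the destination port.
Seller's account: goods 37569.70 + inland to port 1342.08 + export clearance 74.65 + origin terminal 896.95 + freight 7806.90 + insurance 156.41 = 47846.69
Buyer's account: destination terminal 1363.73 + brokerage 492.14 + duty 6614.79 + delivery 2236.85 = 10707.51

Buyer's account: USD 10707.51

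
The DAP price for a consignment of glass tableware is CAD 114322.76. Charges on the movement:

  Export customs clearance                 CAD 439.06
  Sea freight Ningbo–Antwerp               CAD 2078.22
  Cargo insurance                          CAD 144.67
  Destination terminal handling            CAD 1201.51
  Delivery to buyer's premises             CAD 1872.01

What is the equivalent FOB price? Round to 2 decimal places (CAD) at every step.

FOB price: CAD 109026.35

Not relevant to the conversion: export clearance — on the seller under both DAP and FOB; already in the DAP price and stays in the FOB price.
From DAP to FOB, the seller no longer bears: freight, insurance, destination terminal, delivery.
FOB price = 114322.76 − 2078.22 − 144.67 − 1201.51 − 1872.01 = 109026.35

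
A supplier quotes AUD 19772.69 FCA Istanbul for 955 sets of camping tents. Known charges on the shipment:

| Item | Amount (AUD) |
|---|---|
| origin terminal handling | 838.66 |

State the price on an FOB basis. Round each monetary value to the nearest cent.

From FCA to FOB, the seller additionally bears: origin terminal.
FOB price = 19772.69 + 838.66 = 20611.35

FOB price: AUD 20611.35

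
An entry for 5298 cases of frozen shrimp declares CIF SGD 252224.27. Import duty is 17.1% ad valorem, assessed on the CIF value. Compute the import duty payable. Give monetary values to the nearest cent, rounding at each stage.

Import duty = 252224.27 × 17.1% = 43130.35

Import duty: SGD 43130.35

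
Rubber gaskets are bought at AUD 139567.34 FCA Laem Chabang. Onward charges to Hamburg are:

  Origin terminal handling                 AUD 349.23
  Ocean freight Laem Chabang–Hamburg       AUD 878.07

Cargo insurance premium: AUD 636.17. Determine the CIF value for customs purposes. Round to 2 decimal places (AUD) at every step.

CIF = FCA price + pre-shipment costs + freight + insurance
CIF = 139567.34 + 349.23 + 878.07 + 636.17 = 141430.81

CIF value: AUD 141430.81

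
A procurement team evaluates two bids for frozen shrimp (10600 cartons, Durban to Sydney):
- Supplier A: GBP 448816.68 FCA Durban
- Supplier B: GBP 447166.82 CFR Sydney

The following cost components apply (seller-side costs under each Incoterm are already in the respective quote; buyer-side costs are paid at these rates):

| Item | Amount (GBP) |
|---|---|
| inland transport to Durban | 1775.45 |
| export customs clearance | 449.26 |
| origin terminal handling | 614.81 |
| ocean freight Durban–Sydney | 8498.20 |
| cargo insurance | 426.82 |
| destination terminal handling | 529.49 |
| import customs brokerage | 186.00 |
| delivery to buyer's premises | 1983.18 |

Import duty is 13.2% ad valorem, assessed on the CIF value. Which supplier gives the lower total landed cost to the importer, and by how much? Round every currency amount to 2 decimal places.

Supplier A (FCA):
CIF value = FCA price + origin terminal + freight + insurance = 448816.68 + 614.81 + 8498.20 + 426.82 = 458356.51
Import duty = 458356.51 × 13.2% = 60503.06
Buyer bears (A): 614.81 + 8498.20 + 426.82 + 529.49 + 186.00 + 1983.18 = 12238.50
Landed cost (A) = invoice 448816.68 + 12238.50 + duty 60503.06 = 521558.24
Supplier B (CFR):
CIF value = CFR price + insurance = 447166.82 + 426.82 = 447593.64
Import duty = 447593.64 × 13.2% = 59082.36
Buyer bears (B): 426.82 + 529.49 + 186.00 + 1983.18 = 3125.49
Landed cost (B) = invoice 447166.82 + 3125.49 + duty 59082.36 = 509374.67
Difference = |521558.24 − 509374.67| = 12183.57

Supplier B is cheaper by GBP 12183.57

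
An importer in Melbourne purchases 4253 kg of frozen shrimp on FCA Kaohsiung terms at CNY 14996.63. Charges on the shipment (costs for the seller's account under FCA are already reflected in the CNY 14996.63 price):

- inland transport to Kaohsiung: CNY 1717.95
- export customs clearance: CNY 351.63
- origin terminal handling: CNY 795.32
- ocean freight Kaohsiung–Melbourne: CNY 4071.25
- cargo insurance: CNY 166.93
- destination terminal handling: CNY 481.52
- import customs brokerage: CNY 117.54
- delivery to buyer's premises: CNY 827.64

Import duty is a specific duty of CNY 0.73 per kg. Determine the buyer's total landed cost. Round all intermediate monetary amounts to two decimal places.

FCA: the seller delivers export-cleared goods to the carrier; the buyer bears costs from that point.
Already in the invoice (seller's account under FCA): inland to port, export clearance — exclude.
CIF value = FCA price + origin terminal + freight + insurance = 14996.63 + 795.32 + 4071.25 + 166.93 = 20030.13
Import duty = 4253 × 0.73 = 3104.69
Buyer bears: origin terminal 795.32 + freight 4071.25 + insurance 166.93 + destination terminal 481.52 + brokerage 117.54 + delivery 827.64 + duty 3104.69 = 9564.89
Landed cost = invoice 14996.63 + 9564.89 = 24561.52

Total landed cost: CNY 24561.52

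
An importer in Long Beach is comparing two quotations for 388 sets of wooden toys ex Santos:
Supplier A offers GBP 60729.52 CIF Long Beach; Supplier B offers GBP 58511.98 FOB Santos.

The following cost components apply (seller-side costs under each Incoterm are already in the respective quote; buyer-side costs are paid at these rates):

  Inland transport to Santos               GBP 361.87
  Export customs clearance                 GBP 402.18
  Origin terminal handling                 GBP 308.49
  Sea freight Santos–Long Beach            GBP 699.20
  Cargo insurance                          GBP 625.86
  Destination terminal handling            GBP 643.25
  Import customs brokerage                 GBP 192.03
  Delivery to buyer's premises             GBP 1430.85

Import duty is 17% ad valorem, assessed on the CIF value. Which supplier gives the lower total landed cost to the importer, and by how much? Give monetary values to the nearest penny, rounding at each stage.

Supplier A (CIF):
The CIF price already equals the CIF value: 60729.52
Import duty = 60729.52 × 17% = 10324.02
Buyer bears (A): 643.25 + 192.03 + 1430.85 = 2266.13
Landed cost (A) = invoice 60729.52 + 2266.13 + duty 10324.02 = 73319.67
Supplier B (FOB):
CIF value = FOB price + freight + insurance = 58511.98 + 699.20 + 625.86 = 59837.04
Import duty = 59837.04 × 17% = 10172.30
Buyer bears (B): 699.20 + 625.86 + 643.25 + 192.03 + 1430.85 = 3591.19
Landed cost (B) = invoice 58511.98 + 3591.19 + duty 10172.30 = 72275.47
Difference = |73319.67 − 72275.47| = 1044.20

Supplier B is cheaper by GBP 1044.20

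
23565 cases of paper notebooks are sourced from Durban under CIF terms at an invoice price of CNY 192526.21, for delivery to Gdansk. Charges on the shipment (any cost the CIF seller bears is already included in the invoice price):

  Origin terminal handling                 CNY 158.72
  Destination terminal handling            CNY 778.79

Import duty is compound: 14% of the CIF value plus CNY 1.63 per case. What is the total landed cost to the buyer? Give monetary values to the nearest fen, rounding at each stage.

Total landed cost: CNY 258669.62

CIF: the seller pays costs through ocean freight and marine insurance to the destination port.
Already in the invoice (seller's account under CIF): origin terminal — exclude.
The CIF price already equals the CIF value: 192526.21
Ad valorem component: 192526.21 × 14% = 26953.67
Specific component: 23565 × 1.63 = 38410.95
Import duty = 26953.67 + 38410.95 = 65364.62
Buyer bears: destination terminal 778.79 + duty 65364.62 = 66143.41
Landed cost = invoice 192526.21 + 66143.41 = 258669.62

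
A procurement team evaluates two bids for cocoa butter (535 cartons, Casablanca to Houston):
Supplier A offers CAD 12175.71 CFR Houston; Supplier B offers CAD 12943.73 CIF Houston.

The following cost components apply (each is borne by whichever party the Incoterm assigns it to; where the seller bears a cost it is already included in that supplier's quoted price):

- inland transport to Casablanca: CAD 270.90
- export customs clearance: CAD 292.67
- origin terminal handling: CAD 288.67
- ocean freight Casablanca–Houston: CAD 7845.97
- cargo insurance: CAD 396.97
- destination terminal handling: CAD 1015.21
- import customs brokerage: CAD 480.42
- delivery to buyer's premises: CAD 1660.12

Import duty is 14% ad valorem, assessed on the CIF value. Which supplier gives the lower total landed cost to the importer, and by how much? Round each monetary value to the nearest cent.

Supplier A is cheaper by CAD 422.99

Supplier A (CFR):
CIF value = CFR price + insurance = 12175.71 + 396.97 = 12572.68
Import duty = 12572.68 × 14% = 1760.18
Buyer bears (A): 396.97 + 1015.21 + 480.42 + 1660.12 = 3552.72
Landed cost (A) = invoice 12175.71 + 3552.72 + duty 1760.18 = 17488.61
Supplier B (CIF):
The CIF price already equals the CIF value: 12943.73
Import duty = 12943.73 × 14% = 1812.12
Buyer bears (B): 1015.21 + 480.42 + 1660.12 = 3155.75
Landed cost (B) = invoice 12943.73 + 3155.75 + duty 1812.12 = 17911.60
Difference = |17488.61 − 17911.60| = 422.99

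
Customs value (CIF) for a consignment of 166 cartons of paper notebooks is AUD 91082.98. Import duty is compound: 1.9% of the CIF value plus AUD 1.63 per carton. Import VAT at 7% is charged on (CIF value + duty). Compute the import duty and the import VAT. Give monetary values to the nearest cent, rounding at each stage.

Ad valorem component: 91082.98 × 1.9% = 1730.58
Specific component: 166 × 1.63 = 270.58
Import duty = 1730.58 + 270.58 = 2001.16
VAT base = CIF + duty = 91082.98 + 2001.16 = 93084.14
Import VAT = 93084.14 × 7% = 6515.89

Import duty: AUD 2001.16; import VAT: AUD 6515.89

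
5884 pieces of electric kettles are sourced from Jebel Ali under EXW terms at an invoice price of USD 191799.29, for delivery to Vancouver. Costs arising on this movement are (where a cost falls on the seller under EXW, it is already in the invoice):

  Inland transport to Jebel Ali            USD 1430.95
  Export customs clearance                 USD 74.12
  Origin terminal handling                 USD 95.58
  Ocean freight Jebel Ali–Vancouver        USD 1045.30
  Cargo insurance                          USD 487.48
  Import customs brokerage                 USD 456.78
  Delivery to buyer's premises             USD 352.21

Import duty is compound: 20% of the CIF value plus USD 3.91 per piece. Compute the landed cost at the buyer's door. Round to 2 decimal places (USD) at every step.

EXW: the seller makes goods available at their premises; the buyer bears all onward costs.
CIF value = EXW price + inland to port + export clearance + origin terminal + freight + insurance = 191799.29 + 1430.95 + 74.12 + 95.58 + 1045.30 + 487.48 = 194932.72
Ad valorem component: 194932.72 × 20% = 38986.54
Specific component: 5884 × 3.91 = 23006.44
Import duty = 38986.54 + 23006.44 = 61992.98
Buyer bears: inland to port 1430.95 + export clearance 74.12 + origin terminal 95.58 + freight 1045.30 + insurance 487.48 + brokerage 456.78 + delivery 352.21 + duty 61992.98 = 65935.40
Landed cost = invoice 191799.29 + 65935.40 = 257734.69

Total landed cost: USD 257734.69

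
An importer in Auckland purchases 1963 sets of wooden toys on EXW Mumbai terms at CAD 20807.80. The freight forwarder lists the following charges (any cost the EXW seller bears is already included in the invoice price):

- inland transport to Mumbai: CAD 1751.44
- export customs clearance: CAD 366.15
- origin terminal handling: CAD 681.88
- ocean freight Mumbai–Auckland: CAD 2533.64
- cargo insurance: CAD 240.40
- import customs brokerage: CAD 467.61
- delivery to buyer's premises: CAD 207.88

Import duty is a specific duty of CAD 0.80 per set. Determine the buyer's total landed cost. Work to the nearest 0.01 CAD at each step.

EXW: the seller makes goods available at their premises; the buyer bears all onward costs.
CIF value = EXW price + inland to port + export clearance + origin terminal + freight + insurance = 20807.80 + 1751.44 + 366.15 + 681.88 + 2533.64 + 240.40 = 26381.31
Import duty = 1963 × 0.80 = 1570.40
Buyer bears: inland to port 1751.44 + export clearance 366.15 + origin terminal 681.88 + freight 2533.64 + insurance 240.40 + brokerage 467.61 + delivery 207.88 + duty 1570.40 = 7819.40
Landed cost = invoice 20807.80 + 7819.40 = 28627.20

Total landed cost: CAD 28627.20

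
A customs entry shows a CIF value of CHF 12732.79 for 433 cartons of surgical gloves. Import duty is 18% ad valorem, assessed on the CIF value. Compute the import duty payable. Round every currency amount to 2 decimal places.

Import duty: CHF 2291.90

Import duty = 12732.79 × 18% = 2291.90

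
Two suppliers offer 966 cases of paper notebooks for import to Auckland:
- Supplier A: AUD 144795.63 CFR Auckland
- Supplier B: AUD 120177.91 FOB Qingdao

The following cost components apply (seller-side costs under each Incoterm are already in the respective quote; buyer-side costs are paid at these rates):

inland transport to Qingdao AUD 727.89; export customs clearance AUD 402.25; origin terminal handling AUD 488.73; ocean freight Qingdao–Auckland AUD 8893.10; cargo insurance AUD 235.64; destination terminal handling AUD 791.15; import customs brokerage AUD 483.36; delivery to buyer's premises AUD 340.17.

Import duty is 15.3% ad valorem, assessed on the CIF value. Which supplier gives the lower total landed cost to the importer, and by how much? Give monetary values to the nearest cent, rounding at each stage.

Supplier B is cheaper by AUD 18130.48

Supplier A (CFR):
CIF value = CFR price + insurance = 144795.63 + 235.64 = 145031.27
Import duty = 145031.27 × 15.3% = 22189.78
Buyer bears (A): 235.64 + 791.15 + 483.36 + 340.17 = 1850.32
Landed cost (A) = invoice 144795.63 + 1850.32 + duty 22189.78 = 168835.73
Supplier B (FOB):
CIF value = FOB price + freight + insurance = 120177.91 + 8893.10 + 235.64 = 129306.65
Import duty = 129306.65 × 15.3% = 19783.92
Buyer bears (B): 8893.10 + 235.64 + 791.15 + 483.36 + 340.17 = 10743.42
Landed cost (B) = invoice 120177.91 + 10743.42 + duty 19783.92 = 150705.25
Difference = |168835.73 − 150705.25| = 18130.48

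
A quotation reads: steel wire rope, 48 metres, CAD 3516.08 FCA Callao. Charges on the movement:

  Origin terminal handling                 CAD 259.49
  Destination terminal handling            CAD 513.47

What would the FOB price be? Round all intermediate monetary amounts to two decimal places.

Not relevant to the conversion: destination terminal — on the buyer under both terms; not part of either seller's price.
From FCA to FOB, the seller additionally bears: origin terminal.
FOB price = 3516.08 + 259.49 = 3775.57

FOB price: CAD 3775.57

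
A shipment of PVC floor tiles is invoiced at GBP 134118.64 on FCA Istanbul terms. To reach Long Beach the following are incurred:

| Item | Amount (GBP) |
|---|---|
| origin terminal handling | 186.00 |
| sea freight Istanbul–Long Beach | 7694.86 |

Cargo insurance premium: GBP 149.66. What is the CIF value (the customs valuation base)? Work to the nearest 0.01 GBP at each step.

CIF = FCA price + pre-shipment costs + freight + insurance
CIF = 134118.64 + 186.00 + 7694.86 + 149.66 = 142149.16

CIF value: GBP 142149.16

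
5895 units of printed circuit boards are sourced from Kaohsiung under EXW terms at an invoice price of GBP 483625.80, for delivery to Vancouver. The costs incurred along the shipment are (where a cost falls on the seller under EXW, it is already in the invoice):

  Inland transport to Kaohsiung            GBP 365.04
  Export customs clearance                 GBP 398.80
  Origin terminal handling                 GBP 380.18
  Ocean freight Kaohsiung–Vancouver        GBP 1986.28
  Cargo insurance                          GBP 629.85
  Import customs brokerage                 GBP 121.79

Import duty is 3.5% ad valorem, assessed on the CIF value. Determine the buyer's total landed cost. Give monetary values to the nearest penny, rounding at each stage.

EXW: the seller makes goods available at their premises; the buyer bears all onward costs.
CIF value = EXW price + inland to port + export clearance + origin terminal + freight + insurance = 483625.80 + 365.04 + 398.80 + 380.18 + 1986.28 + 629.85 = 487385.95
Import duty = 487385.95 × 3.5% = 17058.51
Buyer bears: inland to port 365.04 + export clearance 398.80 + origin terminal 380.18 + freight 1986.28 + insurance 629.85 + brokerage 121.79 + duty 17058.51 = 20940.45
Landed cost = invoice 483625.80 + 20940.45 = 504566.25

Total landed cost: GBP 504566.25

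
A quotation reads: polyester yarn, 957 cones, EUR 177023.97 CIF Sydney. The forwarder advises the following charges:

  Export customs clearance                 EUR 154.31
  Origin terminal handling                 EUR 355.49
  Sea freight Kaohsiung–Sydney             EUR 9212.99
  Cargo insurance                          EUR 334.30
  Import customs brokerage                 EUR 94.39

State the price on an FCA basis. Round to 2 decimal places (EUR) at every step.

FCA price: EUR 167121.19

Not relevant to the conversion: export clearance — on the seller under both CIF and FCA; already in the CIF price and stays in the FCA price. brokerage — on the buyer under both terms; not part of either seller's price.
From CIF to FCA, the seller no longer bears: origin terminal, freight, insurance.
FCA price = 177023.97 − 355.49 − 9212.99 − 334.30 = 167121.19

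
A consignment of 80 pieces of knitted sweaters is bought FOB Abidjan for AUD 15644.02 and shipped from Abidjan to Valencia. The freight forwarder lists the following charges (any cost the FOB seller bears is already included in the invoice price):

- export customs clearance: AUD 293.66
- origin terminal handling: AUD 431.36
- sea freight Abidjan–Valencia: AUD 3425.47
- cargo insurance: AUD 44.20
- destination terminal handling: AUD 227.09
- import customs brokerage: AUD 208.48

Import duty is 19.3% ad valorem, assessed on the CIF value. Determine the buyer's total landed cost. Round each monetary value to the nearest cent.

Total landed cost: AUD 23238.20

FOB: the seller bears costs until goods are on board at the origin port; the buyer bears freight, insurance and all costs thereafter.
Already in the invoice (seller's account under FOB): export clearance, origin terminal — exclude.
CIF value = FOB price + freight + insurance = 15644.02 + 3425.47 + 44.20 = 19113.69
Import duty = 19113.69 × 19.3% = 3688.94
Buyer bears: freight 3425.47 + insurance 44.20 + destination terminal 227.09 + brokerage 208.48 + duty 3688.94 = 7594.18
Landed cost = invoice 15644.02 + 7594.18 = 23238.20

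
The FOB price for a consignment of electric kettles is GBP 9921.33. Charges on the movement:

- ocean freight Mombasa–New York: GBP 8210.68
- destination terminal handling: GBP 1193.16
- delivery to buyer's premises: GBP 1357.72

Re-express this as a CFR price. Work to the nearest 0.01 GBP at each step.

Not relevant to the conversion: destination terminal, delivery — on the buyer under both terms; not part of either seller's price.
From FOB to CFR, the seller additionally bears: freight.
CFR price = 9921.33 + 8210.68 = 18132.01

CFR price: GBP 18132.01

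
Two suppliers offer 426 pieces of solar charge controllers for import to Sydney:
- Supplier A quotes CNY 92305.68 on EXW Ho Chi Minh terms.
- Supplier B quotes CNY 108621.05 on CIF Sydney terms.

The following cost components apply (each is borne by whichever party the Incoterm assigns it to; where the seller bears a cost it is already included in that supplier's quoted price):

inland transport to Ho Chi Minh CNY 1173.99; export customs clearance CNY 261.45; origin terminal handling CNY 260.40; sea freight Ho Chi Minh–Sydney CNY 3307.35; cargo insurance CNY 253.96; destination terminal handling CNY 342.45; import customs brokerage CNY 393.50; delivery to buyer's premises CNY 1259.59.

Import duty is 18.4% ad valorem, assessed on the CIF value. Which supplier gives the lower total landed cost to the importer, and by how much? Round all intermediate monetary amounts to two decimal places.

Supplier A (EXW):
CIF value = EXW price + inland to port + export clearance + origin terminal + freight + insurance = 92305.68 + 1173.99 + 261.45 + 260.40 + 3307.35 + 253.96 = 97562.83
Import duty = 97562.83 × 18.4% = 17951.56
Buyer bears (A): 1173.99 + 261.45 + 260.40 + 3307.35 + 253.96 + 342.45 + 393.50 + 1259.59 = 7252.69
Landed cost (A) = invoice 92305.68 + 7252.69 + duty 17951.56 = 117509.93
Supplier B (CIF):
The CIF price already equals the CIF value: 108621.05
Import duty = 108621.05 × 18.4% = 19986.27
Buyer bears (B): 342.45 + 393.50 + 1259.59 = 1995.54
Landed cost (B) = invoice 108621.05 + 1995.54 + duty 19986.27 = 130602.86
Difference = |117509.93 − 130602.86| = 13092.93

Supplier A is cheaper by CNY 13092.93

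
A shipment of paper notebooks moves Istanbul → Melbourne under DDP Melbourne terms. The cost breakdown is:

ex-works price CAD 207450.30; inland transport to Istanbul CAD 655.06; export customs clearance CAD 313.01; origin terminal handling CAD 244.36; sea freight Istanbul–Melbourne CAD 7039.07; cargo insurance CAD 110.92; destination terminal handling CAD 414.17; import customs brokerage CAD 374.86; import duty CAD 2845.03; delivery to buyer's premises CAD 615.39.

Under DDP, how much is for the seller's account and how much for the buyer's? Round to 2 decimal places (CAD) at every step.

Seller: CAD 220062.17; buyer: CAD 0.00

DDP: the seller bears all costs including import duty.
Seller's account: goods 207450.30 + inland to port 655.06 + export clearance 313.01 + origin terminal 244.36 + freight 7039.07 + insurance 110.92 + destination terminal 414.17 + brokerage 374.86 + duty 2845.03 + delivery 615.39 = 220062.17
Buyer's account: 0.00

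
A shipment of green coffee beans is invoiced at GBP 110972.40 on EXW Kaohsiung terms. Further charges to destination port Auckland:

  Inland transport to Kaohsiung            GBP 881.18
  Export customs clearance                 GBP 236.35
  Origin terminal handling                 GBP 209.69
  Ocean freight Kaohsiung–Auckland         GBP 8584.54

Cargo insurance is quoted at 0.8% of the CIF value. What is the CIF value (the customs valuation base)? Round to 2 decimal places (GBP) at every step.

CIF value: GBP 121859.03

Let C be the CIF value. C = EXW price + pre-shipment costs + freight + 0.8% × C
C − 0.8% × C = 110972.40 + 881.18 + 236.35 + 209.69 + 8584.54
0.992 × C = 120884.16
C = 120884.16 / 0.992 = 121859.03
Insurance premium = 0.8% × 121859.03 = 974.87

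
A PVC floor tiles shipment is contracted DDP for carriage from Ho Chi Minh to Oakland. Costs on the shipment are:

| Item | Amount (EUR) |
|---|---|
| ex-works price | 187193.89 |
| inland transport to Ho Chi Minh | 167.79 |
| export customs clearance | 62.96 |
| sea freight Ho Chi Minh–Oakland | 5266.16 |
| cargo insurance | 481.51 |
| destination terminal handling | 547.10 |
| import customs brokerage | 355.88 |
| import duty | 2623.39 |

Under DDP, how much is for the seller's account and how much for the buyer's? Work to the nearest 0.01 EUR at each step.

Seller: EUR 196698.68; buyer: EUR 0.00

DDP: the seller bears all costs including import duty.
Seller's account: goods 187193.89 + inland to port 167.79 + export clearance 62.96 + freight 5266.16 + insurance 481.51 + destination terminal 547.10 + brokerage 355.88 + duty 2623.39 = 196698.68
Buyer's account: 0.00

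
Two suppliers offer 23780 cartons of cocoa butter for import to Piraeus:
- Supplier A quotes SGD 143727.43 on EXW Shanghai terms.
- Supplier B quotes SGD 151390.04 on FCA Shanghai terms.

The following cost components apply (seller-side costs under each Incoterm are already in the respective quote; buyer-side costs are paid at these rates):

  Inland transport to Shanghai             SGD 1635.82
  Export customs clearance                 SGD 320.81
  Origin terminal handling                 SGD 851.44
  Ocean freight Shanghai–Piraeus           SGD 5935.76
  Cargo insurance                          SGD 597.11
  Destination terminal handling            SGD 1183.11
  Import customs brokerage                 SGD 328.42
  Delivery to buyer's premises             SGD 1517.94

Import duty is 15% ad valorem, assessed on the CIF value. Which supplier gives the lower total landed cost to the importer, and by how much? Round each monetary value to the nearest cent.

Supplier A is cheaper by SGD 6561.87

Supplier A (EXW):
CIF value = EXW price + inland to port + export clearance + origin terminal + freight + insurance = 143727.43 + 1635.82 + 320.81 + 851.44 + 5935.76 + 597.11 = 153068.37
Import duty = 153068.37 × 15% = 22960.26
Buyer bears (A): 1635.82 + 320.81 + 851.44 + 5935.76 + 597.11 + 1183.11 + 328.42 + 1517.94 = 12370.41
Landed cost (A) = invoice 143727.43 + 12370.41 + duty 22960.26 = 179058.10
Supplier B (FCA):
CIF value = FCA price + origin terminal + freight + insurance = 151390.04 + 851.44 + 5935.76 + 597.11 = 158774.35
Import duty = 158774.35 × 15% = 23816.15
Buyer bears (B): 851.44 + 5935.76 + 597.11 + 1183.11 + 328.42 + 1517.94 = 10413.78
Landed cost (B) = invoice 151390.04 + 10413.78 + duty 23816.15 = 185619.97
Difference = |179058.10 − 185619.97| = 6561.87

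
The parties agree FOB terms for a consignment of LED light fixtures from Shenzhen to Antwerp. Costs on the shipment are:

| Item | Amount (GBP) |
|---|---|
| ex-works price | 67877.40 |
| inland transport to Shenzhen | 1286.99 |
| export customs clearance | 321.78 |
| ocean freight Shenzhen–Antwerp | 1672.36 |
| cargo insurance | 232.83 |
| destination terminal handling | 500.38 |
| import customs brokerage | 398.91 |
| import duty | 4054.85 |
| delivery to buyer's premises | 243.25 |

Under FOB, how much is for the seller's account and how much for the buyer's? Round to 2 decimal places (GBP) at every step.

FOB: the seller bears costs until goods are on board at the origin port; the buyer bears freight, insurance and all costs thereafter.
Seller's account: goods 67877.40 + inland to port 1286.99 + export clearance 321.78 = 69486.17
Buyer's account: freight 1672.36 + insurance 232.83 + destination terminal 500.38 + brokerage 398.91 + duty 4054.85 + delivery 243.25 = 7102.58

Seller: GBP 69486.17; buyer: GBP 7102.58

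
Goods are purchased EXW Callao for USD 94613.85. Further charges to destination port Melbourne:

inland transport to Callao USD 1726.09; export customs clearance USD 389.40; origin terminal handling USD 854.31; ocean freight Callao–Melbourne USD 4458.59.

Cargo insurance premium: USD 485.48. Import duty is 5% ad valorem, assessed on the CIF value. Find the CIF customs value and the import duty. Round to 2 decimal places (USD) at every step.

CIF = EXW price + pre-shipment costs + freight + insurance
CIF = 94613.85 + 1726.09 + 389.40 + 854.31 + 4458.59 + 485.48 = 102527.72
Import duty = 102527.72 × 5% = 5126.39

CIF value: USD 102527.72; import duty: USD 5126.39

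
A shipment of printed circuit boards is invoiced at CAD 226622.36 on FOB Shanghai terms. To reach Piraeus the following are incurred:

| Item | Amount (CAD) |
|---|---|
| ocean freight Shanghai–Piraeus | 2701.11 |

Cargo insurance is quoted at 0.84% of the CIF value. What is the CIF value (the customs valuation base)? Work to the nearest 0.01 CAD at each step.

CIF value: CAD 231266.11

Let C be the CIF value. C = FOB price + freight + 0.84% × C
C − 0.84% × C = 226622.36 + 2701.11
0.9916 × C = 229323.47
C = 229323.47 / 0.9916 = 231266.11
Insurance premium = 0.84% × 231266.11 = 1942.64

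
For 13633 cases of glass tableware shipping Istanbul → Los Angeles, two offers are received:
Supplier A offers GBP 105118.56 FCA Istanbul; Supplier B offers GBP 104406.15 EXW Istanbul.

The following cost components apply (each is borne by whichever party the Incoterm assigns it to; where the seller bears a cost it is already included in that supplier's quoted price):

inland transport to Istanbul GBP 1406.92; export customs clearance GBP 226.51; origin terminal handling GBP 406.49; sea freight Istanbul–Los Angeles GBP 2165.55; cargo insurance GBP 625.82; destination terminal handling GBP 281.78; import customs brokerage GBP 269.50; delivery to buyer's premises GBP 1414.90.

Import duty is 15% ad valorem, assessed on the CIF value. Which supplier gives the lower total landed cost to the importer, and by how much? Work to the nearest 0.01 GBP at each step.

Supplier A is cheaper by GBP 1059.18

Supplier A (FCA):
CIF value = FCA price + origin terminal + freight + insurance = 105118.56 + 406.49 + 2165.55 + 625.82 = 108316.42
Import duty = 108316.42 × 15% = 16247.46
Buyer bears (A): 406.49 + 2165.55 + 625.82 + 281.78 + 269.50 + 1414.90 = 5164.04
Landed cost (A) = invoice 105118.56 + 5164.04 + duty 16247.46 = 126530.06
Supplier B (EXW):
CIF value = EXW price + inland to port + export clearance + origin terminal + freight + insurance = 104406.15 + 1406.92 + 226.51 + 406.49 + 2165.55 + 625.82 = 109237.44
Import duty = 109237.44 × 15% = 16385.62
Buyer bears (B): 1406.92 + 226.51 + 406.49 + 2165.55 + 625.82 + 281.78 + 269.50 + 1414.90 = 6797.47
Landed cost (B) = invoice 104406.15 + 6797.47 + duty 16385.62 = 127589.24
Difference = |126530.06 − 127589.24| = 1059.18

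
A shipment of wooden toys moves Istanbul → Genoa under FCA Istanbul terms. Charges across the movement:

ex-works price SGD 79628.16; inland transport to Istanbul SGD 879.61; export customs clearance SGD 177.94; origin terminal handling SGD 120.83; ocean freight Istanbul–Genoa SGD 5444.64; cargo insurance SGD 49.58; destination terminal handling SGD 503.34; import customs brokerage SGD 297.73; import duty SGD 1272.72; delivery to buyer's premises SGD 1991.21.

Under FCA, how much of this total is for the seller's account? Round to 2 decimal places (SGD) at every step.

FCA: the seller delivers export-cleared goods to the carrier; the buyer bears costs from that point.
Seller's account: goods 79628.16 + inland to port 879.61 + export clearance 177.94 = 80685.71
Buyer's account: origin terminal 120.83 + freight 5444.64 + insurance 49.58 + destination terminal 503.34 + brokerage 297.73 + duty 1272.72 + delivery 1991.21 = 9680.05

Seller's account: SGD 80685.71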